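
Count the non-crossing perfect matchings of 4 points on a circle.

This is counted by the nth Catalan number C_n. Here n = 4/2 = 2.
C_n = (2n)!/(n!(n+1)!), so C_{2} = 4!/(2! x 3!) = C(4,2)/3 = 6/3.

Final answer: C_{2} = 2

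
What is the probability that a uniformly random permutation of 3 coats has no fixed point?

Use the recurrence D(n) = (n-1)(D(n-1) + D(n-2)) with D(0)=1, D(1)=0.
Building up: D(2)=1, D(3)=2.
Total arrangements: 3! = 6.
Probability = D(3)/3! = 1/3.

Final answer: D(3)/3! = 2/6 = 0.333333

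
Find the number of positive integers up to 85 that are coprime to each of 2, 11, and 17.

|div by 2|=42, |div by 11|=7, |div by 17|=5.
|div by 2&11|=3, |div by 2&17|=2, |div by 11&17|=0, |div by all|=0.
By inclusion-exclusion, divisible by at least one: 42+7+5-3-2-0+0 = 49.
Not divisible by any: 85 - 49.

Final answer: 36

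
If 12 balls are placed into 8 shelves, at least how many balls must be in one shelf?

By the pigeonhole principle: ceiling(12/8).

Final answer: 2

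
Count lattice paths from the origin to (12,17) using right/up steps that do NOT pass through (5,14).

Total paths to (12,17): C(29,17) = 51895935.
Paths through (5,14): C(19,14) x C(10,3) = 1395360.
Avoiding (5,14): 51895935 - 1395360.

Final answer: 50500575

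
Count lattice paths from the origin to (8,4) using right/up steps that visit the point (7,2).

Paths (0,0)->(7,2): C(9,2) = 36.
Paths (7,2)->(8,4): C(3,2) = 3.
By multiplication principle: 36 x 3.

Final answer: 108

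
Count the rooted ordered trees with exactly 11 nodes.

This is a standard Catalan-number count: the answer is C_n. Here n = 11 - 1 = 10.
C_n = (2n)!/(n!(n+1)!), so C_{10} = 20!/(10! x 11!) = C(20,10)/11 = 184756/11.

Final answer: C_{10} = 16796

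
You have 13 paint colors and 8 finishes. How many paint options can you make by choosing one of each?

By the multiplication principle: 13 x 8.

Final answer: 104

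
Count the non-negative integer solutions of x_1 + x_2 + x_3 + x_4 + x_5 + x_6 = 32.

Stars and bars with 32 stars and 5 bars:
C(32+6-1, 6-1) = C(37,5).

Final answer: C(37,5) = 435897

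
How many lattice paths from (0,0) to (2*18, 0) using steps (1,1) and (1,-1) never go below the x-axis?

Total monotonic paths to (18,18): C(36,18) = 9075135300.
Paths that cross above y=x (reflection bijection): C(36,19) = 8597496600.
Valid Dyck paths: 9075135300 - 8597496600.
(Check: C(36,18) - C(36,19) = C(36,18)/19, the Catalan number C_{18}.)

Final answer: C_{18} = 477638700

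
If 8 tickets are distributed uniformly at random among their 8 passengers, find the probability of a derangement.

Derangements satisfy D(n) = (n-1)(D(n-1) + D(n-2)), starting from D(0)=1, D(1)=0.
Building up: D(2)=1, D(3)=2, D(4)=9, D(5)=44, D(6)=265, D(7)=1854, D(8)=14833.
Total arrangements: 8! = 40320.
Probability = D(8)/8! = 2119/5760.

Final answer: D(8)/8! = 14833/40320 = 0.367882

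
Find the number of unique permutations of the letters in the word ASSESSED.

Letters (A:1, D:1, E:2, S:4). Total letters: 8.
Permutations = 8!/(4! x 2!).

Final answer: 840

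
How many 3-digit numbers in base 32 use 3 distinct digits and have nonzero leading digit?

First digit: 31 (nonzero). Second: 31 (not first). Third: 30, etc.
Total: 31 x 31 x 30.

Final answer: 28830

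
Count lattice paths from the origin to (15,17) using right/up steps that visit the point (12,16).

Paths (0,0)->(12,16): C(28,16) = 30421755.
Paths (12,16)->(15,17): C(4,1) = 4.
By multiplication principle: 30421755 x 4.

Final answer: 121687020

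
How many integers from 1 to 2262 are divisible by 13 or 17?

Multiples of 13: 174. Multiples of 17: 133. Of both (lcm=221): 10.
By inclusion-exclusion: 174 + 133 - 10.

Final answer: 297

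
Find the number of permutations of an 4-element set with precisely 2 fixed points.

Choose which 2 elements are fixed: C(4,2) = 6.
Derange the remaining 2 using D(j) = (j-1)(D(j-1) + D(j-2)), D(0)=1, D(1)=0: D(2)=1.
Total: 6 x 1.

Final answer: C(4,2) D(2) = 6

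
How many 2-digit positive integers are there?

The leading digit cannot be 0 (9 options); the other 1 digit can be anything (10 options each).
Total: 9 x 10^1.

Final answer: 90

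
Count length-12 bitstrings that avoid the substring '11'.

Let a(n) count valid strings. If the last bit is 0 the prefix is any valid string of length n-1; if it is 1 the string must end in 01 with a valid prefix of length n-2. So a(n) = a(n-1) + a(n-2), a(1)=2, a(2)=3.
Building up term by term: a(1)=2, a(2)=3, a(3)=5, a(4)=8, a(5)=13, a(6)=21, a(7)=34, a(8)=55, a(9)=89, a(10)=144, a(11)=233, a(12)=377.

Final answer: 377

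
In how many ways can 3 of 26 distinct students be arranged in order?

P(26,3) = 26!/(26-3)! = 26!/23!.

Final answer: P(26,3) = 15600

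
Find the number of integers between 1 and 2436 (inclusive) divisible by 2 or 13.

Multiples of 2: 1218. Multiples of 13: 187. Of both (lcm=26): 93.
By inclusion-exclusion: 1218 + 187 - 93.

Final answer: 1312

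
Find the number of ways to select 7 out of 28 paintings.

C(28,7) = 28!/(7! x 21!).

Final answer: \binom{28}{7} = 1184040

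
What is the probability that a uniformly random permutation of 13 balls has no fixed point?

Use the recurrence D(n) = (n-1)(D(n-1) + D(n-2)) with D(0)=1, D(1)=0.
Building up: D(2)=1, D(3)=2, D(4)=9, D(5)=44, D(6)=265, D(7)=1854, D(8)=14833, D(9)=133496, D(10)=1334961, D(11)=14684570, D(12)=176214841, D(13)=2290792932.
Total arrangements: 13! = 6227020800.
Probability = D(13)/13! = 63633137/172972800.

Final answer: D(13)/13! = 2290792932/6227020800 = 0.367879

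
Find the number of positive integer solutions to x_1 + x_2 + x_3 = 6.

Substitute x'_i = x_i - 1 (so x'_i >= 0). Then sum x'_i = 6 - 3 = 3.
Stars and bars: C(3+3-1, 3-1) = C(5,2).

Final answer: C(5,2) = 10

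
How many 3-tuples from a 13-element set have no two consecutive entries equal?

Let g(n) count such strings. g(1) = 13, and each valid string of length n-1 extends in 12 ways (any symbol but the last), so g(n) = 12 g(n-1).
Total: g(3) = 13 x 12^2.

Final answer: 13 x 12^{2} = 1872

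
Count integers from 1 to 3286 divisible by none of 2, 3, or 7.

|div by 2|=1643, |div by 3|=1095, |div by 7|=469.
|div by 2&3|=547, |div by 2&7|=234, |div by 3&7|=156, |div by all|=78.
By inclusion-exclusion, divisible by at least one: 1643+1095+469-547-234-156+78 = 2348.
Not divisible by any: 3286 - 2348.

Final answer: 938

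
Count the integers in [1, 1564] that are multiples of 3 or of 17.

Multiples of 3: 521. Multiples of 17: 92. Of both (lcm=51): 30.
By inclusion-exclusion: 521 + 92 - 30.

Final answer: 583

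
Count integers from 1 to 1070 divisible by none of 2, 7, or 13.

|div by 2|=535, |div by 7|=152, |div by 13|=82.
|div by 2&7|=76, |div by 2&13|=41, |div by 7&13|=11, |div by all|=5.
By inclusion-exclusion, divisible by at least one: 535+152+82-76-41-11+5 = 646.
Not divisible by any: 1070 - 646.

Final answer: 424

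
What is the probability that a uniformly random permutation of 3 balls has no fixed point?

Derangements satisfy D(n) = (n-1)(D(n-1) + D(n-2)), starting from D(0)=1, D(1)=0.
Building up: D(2)=1, D(3)=2.
Total arrangements: 3! = 6.
Probability = D(3)/3! = 1/3.

Final answer: D(3)/3! = 2/6 = 0.333333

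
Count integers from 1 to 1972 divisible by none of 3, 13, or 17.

|div by 3|=657, |div by 13|=151, |div by 17|=116.
|div by 3&13|=50, |div by 3&17|=38, |div by 13&17|=8, |div by all|=2.
By inclusion-exclusion, divisible by at least one: 657+151+116-50-38-8+2 = 830.
Not divisible by any: 1972 - 830.

Final answer: 1142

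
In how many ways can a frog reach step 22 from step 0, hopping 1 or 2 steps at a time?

Condition on the final move: it is a 1-step (f(n-1) ways to get there) or a 2-step (f(n-2) ways), so f(n) = f(n-1) + f(n-2), with f(1)=1, f(2)=2.
Iterating the recurrence: f(1)=1, f(2)=2, f(3)=3, f(4)=5, f(5)=8, f(6)=13, f(7)=21, f(8)=34, f(9)=55, f(10)=89, f(11)=144, f(12)=233, f(13)=377, f(14)=610, f(15)=987, f(16)=1597, f(17)=2584, f(18)=4181, f(19)=6765, f(20)=10946, f(21)=17711, f(22)=28657.

Final answer: 28657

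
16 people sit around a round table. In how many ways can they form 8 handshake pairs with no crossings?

This is a standard Catalan-number count: the answer is C_n. Here n = 16/2 = 8.
C_n = C(2n,n)/(n+1), so C_{8} = C(16,8)/9 = 12870/9.

Final answer: C_{8} = 1430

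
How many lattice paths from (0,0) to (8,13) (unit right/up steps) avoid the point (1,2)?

Total paths to (8,13): C(21,13) = 203490.
Paths through (1,2): C(3,2) x C(18,11) = 95472.
Avoiding (1,2): 203490 - 95472.

Final answer: 108018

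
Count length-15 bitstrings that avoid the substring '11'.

Classify by the final bit: ...0 gives a(n-1) strings, ...01 gives a(n-2) strings. Thus a(n) = a(n-1) + a(n-2) with a(1)=2, a(2)=3.
Computing successive values: a(1)=2, a(2)=3, a(3)=5, a(4)=8, a(5)=13, a(6)=21, a(7)=34, a(8)=55, a(9)=89, a(10)=144, a(11)=233, a(12)=377, a(13)=610, a(14)=987, a(15)=1597.

Final answer: 1597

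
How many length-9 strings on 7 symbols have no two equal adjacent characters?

First character: 7 choices. Each subsequent: 6 choices (must differ from the previous one).
Total: 7 x 6^8.

Final answer: 7 x 6^{8} = 11757312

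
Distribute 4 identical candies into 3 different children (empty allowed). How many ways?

Stars and bars: C(n+k-1, k-1) = C(6,2).

Final answer: C(6,2) = 15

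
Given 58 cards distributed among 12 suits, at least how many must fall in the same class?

By pigeonhole with 58 objects and 12 categories: ceiling(58/12).

Final answer: 5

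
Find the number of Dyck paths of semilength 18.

Total monotonic paths to (18,18): C(36,18) = 9075135300.
Reflecting each bad path at its first crossing gives a bijection with paths to (17,19): C(36,19) = 8597496600.
Valid Dyck paths: 9075135300 - 8597496600.
(This is the Catalan number C_{18}.)

Final answer: C_{18} = 477638700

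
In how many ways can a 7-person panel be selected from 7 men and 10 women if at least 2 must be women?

Sum over valid woman counts:
C(10,2)C(7,5) = 945
C(10,3)C(7,4) = 4200
C(10,4)C(7,3) = 7350
C(10,5)C(7,2) = 5292
C(10,6)C(7,1) = 1470
C(10,7)C(7,0) = 120
Total: 945 + 4200 + 7350 + 5292 + 1470 + 120.

Final answer: 19377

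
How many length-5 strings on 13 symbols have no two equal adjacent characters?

First character: 13 choices. Each subsequent: 12 choices (must differ from the previous one).
Total: 13 x 12^4.

Final answer: 13 x 12^{4} = 269568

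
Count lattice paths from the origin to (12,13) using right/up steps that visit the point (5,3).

Paths (0,0)->(5,3): C(8,3) = 56.
Paths (5,3)->(12,13): C(17,10) = 19448.
By multiplication principle: 56 x 19448.

Final answer: 1089088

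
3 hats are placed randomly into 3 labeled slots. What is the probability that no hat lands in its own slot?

Derangements satisfy D(n) = (n-1)(D(n-1) + D(n-2)), starting from D(0)=1, D(1)=0.
Building up: D(2)=1, D(3)=2.
Total arrangements: 3! = 6.
Probability = D(3)/3! = 1/3.

Final answer: D(3)/3! = 2/6 = 0.333333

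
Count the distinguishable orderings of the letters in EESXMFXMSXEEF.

Letters (E:4, F:2, M:2, S:2, X:3). Total letters: 13.
Permutations = 13!/(4! x 3! x 2! x 2! x 2!).

Final answer: 5405400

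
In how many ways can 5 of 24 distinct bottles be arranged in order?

P(24,5) = 24!/(24-5)! = 24!/19!.

Final answer: P(24,5) = 5100480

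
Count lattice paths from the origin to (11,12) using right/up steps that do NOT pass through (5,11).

Total paths to (11,12): C(23,12) = 1352078.
Paths through (5,11): C(16,11) x C(7,1) = 30576.
Avoiding (5,11): 1352078 - 30576.

Final answer: 1321502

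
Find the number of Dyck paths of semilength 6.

Total monotonic paths to (6,6): C(12,6) = 924.
Reflecting each bad path at its first crossing gives a bijection with paths to (5,7): C(12,7) = 792.
Valid Dyck paths: 924 - 792.
(Equivalently, C_{6} = C(12,6)/7 = 924/7.)

Final answer: C_{6} = 132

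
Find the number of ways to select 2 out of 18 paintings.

C(18,2) = 18!/(2! x (18-2)!).

Final answer: C(18,2) = 153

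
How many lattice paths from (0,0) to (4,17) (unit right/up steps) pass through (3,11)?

Paths (0,0)->(3,11): C(14,11) = 364.
Paths (3,11)->(4,17): C(7,6) = 7.
By multiplication principle: 364 x 7.

Final answer: 2548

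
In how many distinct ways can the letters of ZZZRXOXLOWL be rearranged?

Letters (L:2, O:2, R:1, W:1, X:2, Z:3). Total letters: 11.
Permutations = 11!/(3! x 2! x 2! x 2!).

Final answer: 831600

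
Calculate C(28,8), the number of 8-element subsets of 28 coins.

C(28,8) = 28!/(8! x 20!).

Final answer: \binom{28}{8} = 3108105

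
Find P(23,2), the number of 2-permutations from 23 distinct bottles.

P(23,2) = 23!/(23-2)! = 23!/21!.

Final answer: P(23,2) = 506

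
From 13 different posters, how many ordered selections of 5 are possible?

P(13,5) = 13!/(13-5)! = 13!/8!.

Final answer: P(13,5) = 154440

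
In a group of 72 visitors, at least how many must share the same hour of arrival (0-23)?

There are 24 possible values for hour of arrival (0-23). With 72 visitors and 24 categories, by pigeonhole: ceiling(72/24).

Final answer: 3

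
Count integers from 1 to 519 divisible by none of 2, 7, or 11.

|div by 2|=259, |div by 7|=74, |div by 11|=47.
|div by 2&7|=37, |div by 2&11|=23, |div by 7&11|=6, |div by all|=3.
By inclusion-exclusion, divisible by at least one: 259+74+47-37-23-6+3 = 317.
Not divisible by any: 519 - 317.

Final answer: 202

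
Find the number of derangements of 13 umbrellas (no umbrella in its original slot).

Use the recurrence D(n) = (n-1)(D(n-1) + D(n-2)) with D(0)=1, D(1)=0.
D(2) = 1 x (0 + 1) = 1
D(3) = 2 x (1 + 0) = 2
D(4) = 3 x (2 + 1) = 9
D(5) = 4 x (9 + 2) = 44
D(6) = 5 x (44 + 9) = 265
D(7) = 6 x (265 + 44) = 1854
D(8) = 7 x (1854 + 265) = 14833
D(9) = 8 x (14833 + 1854) = 133496
D(10) = 9 x (133496 + 14833) = 1334961
D(11) = 10 x (1334961 + 133496) = 14684570
D(12) = 11 x (14684570 + 1334961) = 176214841
D(13) = 12 x (D(12) + D(11)) = 12 x (176214841 + 14684570)

Final answer: D(13) = 2290792932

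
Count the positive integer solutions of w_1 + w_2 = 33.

Substitute w'_i = w_i - 1 (so w'_i >= 0). Then sum w'_i = 33 - 2 = 31.
Stars and bars: C(31+2-1, 2-1) = C(32,1).

Final answer: C(32,1) = 32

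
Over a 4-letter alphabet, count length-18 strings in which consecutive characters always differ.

Let g(n) count such strings. g(1) = 4, and each valid string of length n-1 extends in 3 ways (any symbol but the last), so g(n) = 3 g(n-1).
Total: g(18) = 4 x 3^17.

Final answer: 4 x 3^{17} = 516560652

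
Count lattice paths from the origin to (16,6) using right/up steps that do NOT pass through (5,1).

Total paths to (16,6): C(22,6) = 74613.
Paths through (5,1): C(6,1) x C(16,5) = 26208.
Avoiding (5,1): 74613 - 26208.

Final answer: 48405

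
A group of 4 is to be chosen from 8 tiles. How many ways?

C(8,4) = 8!/(4! x 4!).

Final answer: \binom{8}{4} = 70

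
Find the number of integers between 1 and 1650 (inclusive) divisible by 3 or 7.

Multiples of 3: 550. Multiples of 7: 235. Of both (lcm=21): 78.
By inclusion-exclusion: 550 + 235 - 78.

Final answer: 707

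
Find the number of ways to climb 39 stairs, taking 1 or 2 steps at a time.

Let f(n) be the number of climbs. Removing the last move (1 or 2 steps) gives f(n) = f(n-1) + f(n-2); base cases f(1)=1, f(2)=2.
Building up term by term: f(1)=1, f(2)=2, f(3)=3, f(4)=5, f(5)=8, f(6)=13, f(7)=21, f(8)=34, f(9)=55, f(10)=89, f(11)=144, f(12)=233, f(13)=377, f(14)=610, f(15)=987, f(16)=1597, f(17)=2584, f(18)=4181, f(19)=6765, f(20)=10946, f(21)=17711, f(22)=28657, f(23)=46368, f(24)=75025, f(25)=121393, f(26)=196418, f(27)=317811, f(28)=514229, f(29)=832040, f(30)=1346269, f(31)=2178309, f(32)=3524578, f(33)=5702887, f(34)=9227465, f(35)=14930352, f(36)=24157817, f(37)=39088169, f(38)=63245986, f(39)=102334155.

Final answer: 102334155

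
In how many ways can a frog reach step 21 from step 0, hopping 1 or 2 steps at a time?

Let f(n) count the ways. The last step is size 1 or 2, so f(n) = f(n-1) + f(n-2) with f(1)=1, f(2)=2.
Building up term by term: f(1)=1, f(2)=2, f(3)=3, f(4)=5, f(5)=8, f(6)=13, f(7)=21, f(8)=34, f(9)=55, f(10)=89, f(11)=144, f(12)=233, f(13)=377, f(14)=610, f(15)=987, f(16)=1597, f(17)=2584, f(18)=4181, f(19)=6765, f(20)=10946, f(21)=17711.

Final answer: 17711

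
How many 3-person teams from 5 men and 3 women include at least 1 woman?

Sum over valid woman counts:
C(3,1)C(5,2) = 30
C(3,2)C(5,1) = 15
C(3,3)C(5,0) = 1
Total: 30 + 15 + 1.

Final answer: 46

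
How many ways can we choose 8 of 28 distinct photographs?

C(28,8) = 28!/(8! x 20!).

Final answer: \binom{28}{8} = 3108105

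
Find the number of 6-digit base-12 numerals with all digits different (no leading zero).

First digit: 11 (nonzero). Second: 11 (not first). Third: 10, etc.
Total: 11 x 11 x 10 x 9 x 8 x 7.

Final answer: 609840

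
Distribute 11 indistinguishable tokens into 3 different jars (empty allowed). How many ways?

Stars and bars: C(n+k-1, k-1) = C(13,2).

Final answer: C(13,2) = 78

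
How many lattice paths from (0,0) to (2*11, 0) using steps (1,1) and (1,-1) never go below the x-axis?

Total monotonic paths to (11,11): C(22,11) = 705432.
Paths that cross above y=x (reflection bijection): C(22,12) = 646646.
Valid Dyck paths: 705432 - 646646.
(Check: C(22,11) - C(22,12) = C(22,11)/12, the Catalan number C_{11}.)

Final answer: C_{11} = 58786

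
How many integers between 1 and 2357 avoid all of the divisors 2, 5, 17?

|div by 2|=1178, |div by 5|=471, |div by 17|=138.
|div by 2&5|=235, |div by 2&17|=69, |div by 5&17|=27, |div by all|=13.
By inclusion-exclusion, divisible by at least one: 1178+471+138-235-69-27+13 = 1469.
Not divisible by any: 2357 - 1469.

Final answer: 888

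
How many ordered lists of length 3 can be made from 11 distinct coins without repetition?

P(11,3) = 11!/(11-3)! = 11!/8!.

Final answer: P(11,3) = 990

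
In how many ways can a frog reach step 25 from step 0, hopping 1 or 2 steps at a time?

Let f(n) be the number of climbs. Removing the last move (1 or 2 steps) gives f(n) = f(n-1) + f(n-2); base cases f(1)=1, f(2)=2.
Iterating the recurrence: f(1)=1, f(2)=2, f(3)=3, f(4)=5, f(5)=8, f(6)=13, f(7)=21, f(8)=34, f(9)=55, f(10)=89, f(11)=144, f(12)=233, f(13)=377, f(14)=610, f(15)=987, f(16)=1597, f(17)=2584, f(18)=4181, f(19)=6765, f(20)=10946, f(21)=17711, f(22)=28657, f(23)=46368, f(24)=75025, f(25)=121393.

Final answer: 121393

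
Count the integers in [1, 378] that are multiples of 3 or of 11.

Multiples of 3: 126. Multiples of 11: 34. Of both (lcm=33): 11.
By inclusion-exclusion: 126 + 34 - 11.

Final answer: 149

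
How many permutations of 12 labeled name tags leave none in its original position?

D(n) = (n-1)(D(n-1) + D(n-2)), D(0)=1, D(1)=0.
D(2) = 1 x (0 + 1) = 1
D(3) = 2 x (1 + 0) = 2
D(4) = 3 x (2 + 1) = 9
D(5) = 4 x (9 + 2) = 44
D(6) = 5 x (44 + 9) = 265
D(7) = 6 x (265 + 44) = 1854
D(8) = 7 x (1854 + 265) = 14833
D(9) = 8 x (14833 + 1854) = 133496
D(10) = 9 x (133496 + 14833) = 1334961
D(11) = 10 x (1334961 + 133496) = 14684570
D(12) = 11 x (D(11) + D(10)) = 11 x (14684570 + 1334961)

Final answer: D(12) = 176214841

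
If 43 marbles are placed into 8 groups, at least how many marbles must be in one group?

By the pigeonhole principle: ceiling(43/8).

Final answer: 6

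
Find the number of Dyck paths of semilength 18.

Total monotonic paths to (18,18): C(36,18) = 9075135300.
Paths that cross above y=x (reflection bijection): C(36,19) = 8597496600.
Valid Dyck paths: 9075135300 - 8597496600.
(This is the Catalan number C_{18}.)

Final answer: C_{18} = 477638700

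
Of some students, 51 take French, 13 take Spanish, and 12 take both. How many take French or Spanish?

|A union B| = |A| + |B| - |A intersect B| = 51 + 13 - 12.

Final answer: 52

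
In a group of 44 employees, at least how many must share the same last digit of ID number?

There are 10 possible values for last digit of ID number. With 44 employees and 10 categories, by pigeonhole: ceiling(44/10).

Final answer: 5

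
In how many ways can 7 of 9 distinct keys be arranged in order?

P(9,7) = 9!/(9-7)! = 9!/2!.

Final answer: P(9,7) = 181440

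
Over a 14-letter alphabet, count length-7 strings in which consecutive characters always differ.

Let g(n) count such strings. g(1) = 14, and each valid string of length n-1 extends in 13 ways (any symbol but the last), so g(n) = 13 g(n-1).
Total: g(7) = 14 x 13^6.

Final answer: 14 x 13^{6} = 67575326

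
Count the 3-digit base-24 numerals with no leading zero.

These are the integers in [24^2, 24^3), so the count is 24^3 - 24^2 = 23 x 24^2.

Final answer: 13248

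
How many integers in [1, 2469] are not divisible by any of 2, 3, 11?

|div by 2|=1234, |div by 3|=823, |div by 11|=224.
|div by 2&3|=411, |div by 2&11|=112, |div by 3&11|=74, |div by all|=37.
By inclusion-exclusion, divisible by at least one: 1234+823+224-411-112-74+37 = 1721.
Not divisible by any: 2469 - 1721.

Final answer: 748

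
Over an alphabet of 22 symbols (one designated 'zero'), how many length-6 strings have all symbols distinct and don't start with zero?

The leading digit has 21 choices (anything but zero); the next has 21 (anything but the first), then 20, and so on, one fewer each time.
Total: 21 x 21 x 20 x 19 x 18 x 17.

Final answer: 51279480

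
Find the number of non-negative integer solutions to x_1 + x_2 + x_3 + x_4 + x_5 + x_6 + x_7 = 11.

Stars and bars with 11 stars and 6 bars:
C(11+7-1, 7-1) = C(17,6).

Final answer: C(17,6) = 12376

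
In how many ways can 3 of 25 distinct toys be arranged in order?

P(25,3) = 25!/(25-3)! = 25!/22!.

Final answer: P(25,3) = 13800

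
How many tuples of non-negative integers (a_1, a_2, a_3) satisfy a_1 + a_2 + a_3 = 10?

Stars and bars with 10 stars and 2 bars:
C(10+3-1, 3-1) = C(12,2).

Final answer: C(12,2) = 66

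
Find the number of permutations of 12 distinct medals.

The number of ways to arrange 12 distinct objects is 12!.

Final answer: 12! = 479001600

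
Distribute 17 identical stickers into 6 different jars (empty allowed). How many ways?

Stars and bars: C(n+k-1, k-1) = C(22,5).

Final answer: C(22,5) = 26334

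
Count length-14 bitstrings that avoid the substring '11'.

Let a(n) count valid strings. If the last bit is 0 the prefix is any valid string of length n-1; if it is 1 the string must end in 01 with a valid prefix of length n-2. So a(n) = a(n-1) + a(n-2), a(1)=2, a(2)=3.
Building up term by term: a(1)=2, a(2)=3, a(3)=5, a(4)=8, a(5)=13, a(6)=21, a(7)=34, a(8)=55, a(9)=89, a(10)=144, a(11)=233, a(12)=377, a(13)=610, a(14)=987.

Final answer: 987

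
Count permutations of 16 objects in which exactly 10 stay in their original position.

Choose which 10 elements are fixed: C(16,10) = 8008.
Derange the remaining 6 using D(j) = (j-1)(D(j-1) + D(j-2)), D(0)=1, D(1)=0: D(2)=1, D(3)=2, D(4)=9, D(5)=44, D(6)=265.
Total: 8008 x 265.

Final answer: C(16,10) D(6) = 2122120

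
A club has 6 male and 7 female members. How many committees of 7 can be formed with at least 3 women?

Sum over valid woman counts:
C(7,3)C(6,4) = 525
C(7,4)C(6,3) = 700
C(7,5)C(6,2) = 315
C(7,6)C(6,1) = 42
C(7,7)C(6,0) = 1
Total: 525 + 700 + 315 + 42 + 1.

Final answer: 1583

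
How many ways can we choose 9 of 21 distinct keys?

C(21,9) = 21!/(9! x 12!).

Final answer: \binom{21}{9} = 293930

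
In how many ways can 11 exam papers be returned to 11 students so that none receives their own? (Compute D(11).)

Use the recurrence D(n) = (n-1)(D(n-1) + D(n-2)) with D(0)=1, D(1)=0.
D(2) = 1 x (0 + 1) = 1
D(3) = 2 x (1 + 0) = 2
D(4) = 3 x (2 + 1) = 9
D(5) = 4 x (9 + 2) = 44
D(6) = 5 x (44 + 9) = 265
D(7) = 6 x (265 + 44) = 1854
D(8) = 7 x (1854 + 265) = 14833
D(9) = 8 x (14833 + 1854) = 133496
D(10) = 9 x (133496 + 14833) = 1334961
D(11) = 10 x (D(10) + D(9)) = 10 x (1334961 + 133496)

Final answer: D(11) = 14684570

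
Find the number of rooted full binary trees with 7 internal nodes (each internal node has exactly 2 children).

The structures are counted by the Catalan number C_n. Here n = 7.
C_n = C(2n,n)/(n+1), so C_{7} = C(14,7)/8 = 3432/8.

Final answer: C_{7} = 429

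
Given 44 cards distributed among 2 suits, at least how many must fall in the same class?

By pigeonhole with 44 objects and 2 categories: ceiling(44/2).

Final answer: 22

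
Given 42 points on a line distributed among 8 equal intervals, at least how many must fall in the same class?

By pigeonhole with 42 objects and 8 categories: ceiling(42/8).

Final answer: 6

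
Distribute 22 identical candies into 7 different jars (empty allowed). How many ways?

Stars and bars: C(n+k-1, k-1) = C(28,6).

Final answer: C(28,6) = 376740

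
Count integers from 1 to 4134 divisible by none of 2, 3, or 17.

|div by 2|=2067, |div by 3|=1378, |div by 17|=243.
|div by 2&3|=689, |div by 2&17|=121, |div by 3&17|=81, |div by all|=40.
By inclusion-exclusion, divisible by at least one: 2067+1378+243-689-121-81+40 = 2837.
Not divisible by any: 4134 - 2837.

Final answer: 1297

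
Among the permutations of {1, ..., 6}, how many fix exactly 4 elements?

Choose which 4 elements are fixed: C(6,4) = 15.
Derange the remaining 2 using D(j) = (j-1)(D(j-1) + D(j-2)), D(0)=1, D(1)=0: D(2)=1.
Total: 15 x 1.

Final answer: C(6,4) D(2) = 15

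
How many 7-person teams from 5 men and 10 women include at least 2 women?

Sum over valid woman counts:
C(10,2)C(5,5) = 45
C(10,3)C(5,4) = 600
C(10,4)C(5,3) = 2100
C(10,5)C(5,2) = 2520
C(10,6)C(5,1) = 1050
C(10,7)C(5,0) = 120
Total: 45 + 600 + 2100 + 2520 + 1050 + 120.

Final answer: 6435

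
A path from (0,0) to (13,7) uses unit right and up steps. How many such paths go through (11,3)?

Paths (0,0)->(11,3): C(14,3) = 364.
Paths (11,3)->(13,7): C(6,4) = 15.
By multiplication principle: 364 x 15.

Final answer: 5460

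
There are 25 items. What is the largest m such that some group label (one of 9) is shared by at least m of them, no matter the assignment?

There are 9 possible values for group label (one of 9). With 25 items and 9 categories, by pigeonhole: ceiling(25/9).

Final answer: 3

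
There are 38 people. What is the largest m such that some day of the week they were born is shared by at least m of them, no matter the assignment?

There are 7 possible values for day of the week they were born. With 38 people and 7 categories, by pigeonhole: ceiling(38/7).

Final answer: 6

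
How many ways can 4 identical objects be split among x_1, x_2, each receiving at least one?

Substitute x'_i = x_i - 1 (so x'_i >= 0). Then sum x'_i = 4 - 2 = 2.
Stars and bars: C(2+2-1, 2-1) = C(3,1).

Final answer: C(3,1) = 3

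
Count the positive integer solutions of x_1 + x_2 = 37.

Substitute x'_i = x_i - 1 (so x'_i >= 0). Then sum x'_i = 37 - 2 = 35.
Stars and bars: C(35+2-1, 2-1) = C(36,1).

Final answer: C(36,1) = 36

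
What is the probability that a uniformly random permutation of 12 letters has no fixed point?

Derangements satisfy D(n) = (n-1)(D(n-1) + D(n-2)), starting from D(0)=1, D(1)=0.
Building up: D(2)=1, D(3)=2, D(4)=9, D(5)=44, D(6)=265, D(7)=1854, D(8)=14833, D(9)=133496, D(10)=1334961, D(11)=14684570, D(12)=176214841.
Total arrangements: 12! = 479001600.
Probability = D(12)/12! = 16019531/43545600.

Final answer: D(12)/12! = 176214841/479001600 = 0.367879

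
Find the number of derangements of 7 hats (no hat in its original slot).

Derangements satisfy D(n) = (n-1)(D(n-1) + D(n-2)), starting from D(0)=1, D(1)=0.
D(2) = 1 x (0 + 1) = 1
D(3) = 2 x (1 + 0) = 2
D(4) = 3 x (2 + 1) = 9
D(5) = 4 x (9 + 2) = 44
D(6) = 5 x (44 + 9) = 265
D(7) = 6 x (D(6) + D(5)) = 6 x (265 + 44)

Final answer: D(7) = 1854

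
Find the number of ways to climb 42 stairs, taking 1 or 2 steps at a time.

Let f(n) count the ways. The last step is size 1 or 2, so f(n) = f(n-1) + f(n-2) with f(1)=1, f(2)=2.
Computing successive values: f(1)=1, f(2)=2, f(3)=3, f(4)=5, f(5)=8, f(6)=13, f(7)=21, f(8)=34, f(9)=55, f(10)=89, f(11)=144, f(12)=233, f(13)=377, f(14)=610, f(15)=987, f(16)=1597, f(17)=2584, f(18)=4181, f(19)=6765, f(20)=10946, f(21)=17711, f(22)=28657, f(23)=46368, f(24)=75025, f(25)=121393, f(26)=196418, f(27)=317811, f(28)=514229, f(29)=832040, f(30)=1346269, f(31)=2178309, f(32)=3524578, f(33)=5702887, f(34)=9227465, f(35)=14930352, f(36)=24157817, f(37)=39088169, f(38)=63245986, f(39)=102334155, f(40)=165580141, f(41)=267914296, f(42)=433494437.

Final answer: 433494437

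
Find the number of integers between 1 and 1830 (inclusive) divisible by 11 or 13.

Multiples of 11: 166. Multiples of 13: 140. Of both (lcm=143): 12.
By inclusion-exclusion: 166 + 140 - 12.

Final answer: 294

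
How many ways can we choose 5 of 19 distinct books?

C(19,5) = 19!/(5! x (19-5)!).

Final answer: C(19,5) = 11628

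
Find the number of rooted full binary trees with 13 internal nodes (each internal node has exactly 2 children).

The structures are counted by the Catalan number C_n. Here n = 13.
Using C_0 = 1 and C_(k+1) = C_k x 2(2k+1)/(k+2), build up term by term: C_1=1, C_2=2, C_3=5, C_4=14, C_5=42, C_6=132, C_7=429, C_8=1430, C_9=4862, C_10=16796, C_11=58786, C_12=208012, C_13=742900.

Final answer: C_{13} = 742900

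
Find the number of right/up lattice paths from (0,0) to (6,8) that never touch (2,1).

Total paths to (6,8): C(14,8) = 3003.
Paths through (2,1): C(3,1) x C(11,7) = 990.
Avoiding (2,1): 3003 - 990.

Final answer: 2013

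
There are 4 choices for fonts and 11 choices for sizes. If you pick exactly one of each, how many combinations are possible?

By the multiplication principle: 4 x 11.

Final answer: 44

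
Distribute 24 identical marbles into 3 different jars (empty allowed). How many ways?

Stars and bars: C(n+k-1, k-1) = C(26,2).

Final answer: C(26,2) = 325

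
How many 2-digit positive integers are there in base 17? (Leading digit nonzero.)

These are the integers in [17^1, 17^2), so the count is 17^2 - 17^1 = 16 x 17^1.

Final answer: 272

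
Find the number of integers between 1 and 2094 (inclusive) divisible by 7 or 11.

Multiples of 7: 299. Multiples of 11: 190. Of both (lcm=77): 27.
By inclusion-exclusion: 299 + 190 - 27.

Final answer: 462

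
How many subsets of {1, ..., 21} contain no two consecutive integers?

Let a(n) count such subsets of {1, ..., n}. Either n is excluded (a(n-1) ways) or n is included, forcing n-1 out (a(n-2) ways), so a(n) = a(n-1) + a(n-2) with a(1)=2, a(2)=3.
Computing successive values: a(1)=2, a(2)=3, a(3)=5, a(4)=8, a(5)=13, a(6)=21, a(7)=34, a(8)=55, a(9)=89, a(10)=144, a(11)=233, a(12)=377, a(13)=610, a(14)=987, a(15)=1597, a(16)=2584, a(17)=4181, a(18)=6765, a(19)=10946, a(20)=17711, a(21)=28657.

Final answer: 28657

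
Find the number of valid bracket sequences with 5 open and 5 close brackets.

The structures are counted by the Catalan number C_n. Here n = 5 (pairs).
C_n = C(2n,n) - C(2n,n+1), so C_{5} = C(10,5) - C(10,6) = 252 - 210.

Final answer: C_{5} = 42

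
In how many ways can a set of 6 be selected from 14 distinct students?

C(14,6) = 14!/(6! x 8!).

Final answer: \binom{14}{6} = 3003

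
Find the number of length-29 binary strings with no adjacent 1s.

Classify by the final bit: ...0 gives a(n-1) strings, ...01 gives a(n-2) strings. Thus a(n) = a(n-1) + a(n-2) with a(1)=2, a(2)=3.
Iterating the recurrence: a(1)=2, a(2)=3, a(3)=5, a(4)=8, a(5)=13, a(6)=21, a(7)=34, a(8)=55, a(9)=89, a(10)=144, a(11)=233, a(12)=377, a(13)=610, a(14)=987, a(15)=1597, a(16)=2584, a(17)=4181, a(18)=6765, a(19)=10946, a(20)=17711, a(21)=28657, a(22)=46368, a(23)=75025, a(24)=121393, a(25)=196418, a(26)=317811, a(27)=514229, a(28)=832040, a(29)=1346269.

Final answer: 1346269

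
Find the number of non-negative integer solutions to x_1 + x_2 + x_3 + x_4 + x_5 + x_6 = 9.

Stars and bars with 9 stars and 5 bars:
C(9+6-1, 6-1) = C(14,5).

Final answer: C(14,5) = 2002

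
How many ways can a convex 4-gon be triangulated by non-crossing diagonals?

This is a standard Catalan-number count: the answer is C_n. Here n = 4 - 2 = 2.
C_n = C(2n,n)/(n+1), so C_{2} = C(4,2)/3 = 6/3.

Final answer: C_{2} = 2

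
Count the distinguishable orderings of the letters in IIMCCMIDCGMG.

Letters (C:3, D:1, G:2, I:3, M:3). Total letters: 12.
Permutations = 12!/(3! x 3! x 3! x 2!).

Final answer: 1108800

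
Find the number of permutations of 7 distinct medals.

The number of ways to arrange 7 distinct objects is 7!.

Final answer: 7! = 5040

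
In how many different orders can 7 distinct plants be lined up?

The number of ways to arrange 7 distinct objects is 7!.

Final answer: 7! = 5040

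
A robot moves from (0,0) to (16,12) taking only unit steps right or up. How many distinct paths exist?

Each path has 16 right steps and 12 up steps in some order (28 steps total).
Choose which 12 of the 28 steps are up: C(28,12).

Final answer: C(28,12) = 30421755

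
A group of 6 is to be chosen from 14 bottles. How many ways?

C(14,6) = 14!/(6! x (14-6)!).

Final answer: C(14,6) = 3003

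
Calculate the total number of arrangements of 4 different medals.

The number of ways to arrange 4 distinct objects is 4!.

Final answer: 4! = 24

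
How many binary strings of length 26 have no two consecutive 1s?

A valid string ends in 0 (append to any length-(n-1) valid string) or in 01 (append to any length-(n-2) valid string), so a(n) = a(n-1) + a(n-2) with a(1)=2, a(2)=3.
Building up term by term: a(1)=2, a(2)=3, a(3)=5, a(4)=8, a(5)=13, a(6)=21, a(7)=34, a(8)=55, a(9)=89, a(10)=144, a(11)=233, a(12)=377, a(13)=610, a(14)=987, a(15)=1597, a(16)=2584, a(17)=4181, a(18)=6765, a(19)=10946, a(20)=17711, a(21)=28657, a(22)=46368, a(23)=75025, a(24)=121393, a(25)=196418, a(26)=317811.

Final answer: 317811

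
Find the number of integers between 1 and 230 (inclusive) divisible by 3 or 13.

Multiples of 3: 76. Multiples of 13: 17. Of both (lcm=39): 5.
By inclusion-exclusion: 76 + 17 - 5.

Final answer: 88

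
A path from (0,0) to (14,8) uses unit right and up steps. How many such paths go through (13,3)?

Paths (0,0)->(13,3): C(16,3) = 560.
Paths (13,3)->(14,8): C(6,5) = 6.
By multiplication principle: 560 x 6.

Final answer: 3360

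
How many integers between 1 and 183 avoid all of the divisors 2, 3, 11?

|div by 2|=91, |div by 3|=61, |div by 11|=16.
|div by 2&3|=30, |div by 2&11|=8, |div by 3&11|=5, |div by all|=2.
By inclusion-exclusion, divisible by at least one: 91+61+16-30-8-5+2 = 127.
Not divisible by any: 183 - 127.

Final answer: 56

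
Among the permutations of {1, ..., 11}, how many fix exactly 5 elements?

Choose which 5 elements are fixed: C(11,5) = 462.
Derange the remaining 6 using D(j) = (j-1)(D(j-1) + D(j-2)), D(0)=1, D(1)=0: D(2)=1, D(3)=2, D(4)=9, D(5)=44, D(6)=265.
Total: 462 x 265.

Final answer: C(11,5) D(6) = 122430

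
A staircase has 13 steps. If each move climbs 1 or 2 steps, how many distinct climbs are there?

Let f(n) count the ways. The last step is size 1 or 2, so f(n) = f(n-1) + f(n-2) with f(1)=1, f(2)=2.
Iterating the recurrence: f(1)=1, f(2)=2, f(3)=3, f(4)=5, f(5)=8, f(6)=13, f(7)=21, f(8)=34, f(9)=55, f(10)=89, f(11)=144, f(12)=233, f(13)=377.

Final answer: 377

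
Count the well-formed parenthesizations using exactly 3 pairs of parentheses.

This is counted by the nth Catalan number C_n. Here n = 3 (pairs).
Using C_0 = 1 and C_(k+1) = C_k x 2(2k+1)/(k+2), build up term by term: C_1=1, C_2=2, C_3=5.

Final answer: C_{3} = 5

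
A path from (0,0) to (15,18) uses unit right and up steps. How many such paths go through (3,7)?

Paths (0,0)->(3,7): C(10,7) = 120.
Paths (3,7)->(15,18): C(23,11) = 1352078.
By multiplication principle: 120 x 1352078.

Final answer: 162249360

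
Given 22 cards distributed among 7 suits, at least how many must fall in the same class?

By pigeonhole with 22 objects and 7 categories: ceiling(22/7).

Final answer: 4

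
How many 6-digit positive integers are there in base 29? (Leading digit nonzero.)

In base 29, the leading digit has 28 choices (1..28); each of the remaining 5 digits has 29 choices.
Total: 28 x 29^5.

Final answer: 574312172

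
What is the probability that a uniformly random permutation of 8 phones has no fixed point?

Use the recurrence D(n) = (n-1)(D(n-1) + D(n-2)) with D(0)=1, D(1)=0.
Building up: D(2)=1, D(3)=2, D(4)=9, D(5)=44, D(6)=265, D(7)=1854, D(8)=14833.
Total arrangements: 8! = 40320.
Probability = D(8)/8! = 2119/5760.

Final answer: D(8)/8! = 14833/40320 = 0.367882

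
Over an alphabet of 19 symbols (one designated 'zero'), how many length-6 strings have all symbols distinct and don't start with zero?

First digit: 18 (nonzero). Second: 18 (not first). Third: 17, etc.
Total: 18 x 18 x 17 x 16 x 15 x 14.

Final answer: 18506880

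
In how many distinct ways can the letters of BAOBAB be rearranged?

Letters (A:2, B:3, O:1). Total letters: 6.
Permutations = 6!/(3! x 2!).

Final answer: 60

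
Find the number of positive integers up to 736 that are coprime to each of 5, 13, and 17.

|div by 5|=147, |div by 13|=56, |div by 17|=43.
|div by 5&13|=11, |div by 5&17|=8, |div by 13&17|=3, |div by all|=0.
By inclusion-exclusion, divisible by at least one: 147+56+43-11-8-3+0 = 224.
Not divisible by any: 736 - 224.

Final answer: 512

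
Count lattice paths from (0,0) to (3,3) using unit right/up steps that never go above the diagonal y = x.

Total monotonic paths to (3,3): C(6,3) = 20.
A path is bad iff it touches y = x + 1; reflecting its initial segment maps bad paths bijectively onto all paths to (2,4), of which there are C(6,4) = 15.
Valid Dyck paths: 20 - 15.
(Check: C(6,3) - C(6,4) = C(6,3)/4, the Catalan number C_{3}.)

Final answer: C_{3} = 5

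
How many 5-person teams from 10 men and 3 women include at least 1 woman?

Sum over valid woman counts:
C(3,1)C(10,4) = 630
C(3,2)C(10,3) = 360
C(3,3)C(10,2) = 45
Total: 630 + 360 + 45.

Final answer: 1035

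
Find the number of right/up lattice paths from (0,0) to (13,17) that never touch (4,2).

Total paths to (13,17): C(30,17) = 119759850.
Paths through (4,2): C(6,2) x C(24,15) = 19612560.
Avoiding (4,2): 119759850 - 19612560.

Final answer: 100147290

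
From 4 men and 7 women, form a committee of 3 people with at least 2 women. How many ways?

Sum over valid woman counts:
C(7,2)C(4,1) = 84
C(7,3)C(4,0) = 35
Total: 84 + 35.

Final answer: 119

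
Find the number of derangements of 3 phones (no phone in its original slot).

Use the recurrence D(n) = (n-1)(D(n-1) + D(n-2)) with D(0)=1, D(1)=0.
D(2) = 1 x (0 + 1) = 1
D(3) = 2 x (D(2) + D(1)) = 2 x (1 + 0)

Final answer: D(3) = 2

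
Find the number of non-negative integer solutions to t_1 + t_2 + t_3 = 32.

Stars and bars with 32 stars and 2 bars:
C(32+3-1, 3-1) = C(34,2).

Final answer: C(34,2) = 561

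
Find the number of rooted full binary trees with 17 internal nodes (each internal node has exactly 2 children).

This is counted by the nth Catalan number C_n. Here n = 17.
C_n = (2n)!/(n!(n+1)!), so C_{17} = 34!/(17! x 18!) = C(34,17)/18 = 2333606220/18.

Final answer: C_{17} = 129644790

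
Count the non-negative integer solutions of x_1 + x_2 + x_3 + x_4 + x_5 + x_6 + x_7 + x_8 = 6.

Stars and bars with 6 stars and 7 bars:
C(6+8-1, 8-1) = C(13,7).

Final answer: C(13,7) = 1716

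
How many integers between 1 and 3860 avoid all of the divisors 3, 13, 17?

|div by 3|=1286, |div by 13|=296, |div by 17|=227.
|div by 3&13|=98, |div by 3&17|=75, |div by 13&17|=17, |div by all|=5.
By inclusion-exclusion, divisible by at least one: 1286+296+227-98-75-17+5 = 1624.
Not divisible by any: 3860 - 1624.

Final answer: 2236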